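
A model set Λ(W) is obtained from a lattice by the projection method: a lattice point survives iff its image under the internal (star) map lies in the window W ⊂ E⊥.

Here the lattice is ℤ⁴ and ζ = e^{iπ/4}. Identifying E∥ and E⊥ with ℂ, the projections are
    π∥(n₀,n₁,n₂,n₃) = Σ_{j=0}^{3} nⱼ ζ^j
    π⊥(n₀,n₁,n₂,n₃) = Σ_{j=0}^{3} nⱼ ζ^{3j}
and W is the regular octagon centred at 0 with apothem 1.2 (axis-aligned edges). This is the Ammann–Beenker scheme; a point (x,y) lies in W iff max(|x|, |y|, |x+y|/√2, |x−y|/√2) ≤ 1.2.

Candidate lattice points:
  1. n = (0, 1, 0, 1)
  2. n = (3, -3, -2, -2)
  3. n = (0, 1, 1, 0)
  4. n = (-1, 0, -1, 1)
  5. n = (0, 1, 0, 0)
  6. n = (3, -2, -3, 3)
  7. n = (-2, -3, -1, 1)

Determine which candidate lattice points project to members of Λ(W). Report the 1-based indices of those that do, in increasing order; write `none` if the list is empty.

3, 5, 7

Internal map: ζ^{3j} for j=0..3 gives (1,0), (−√2/2,√2/2), (0,−1), (√2/2,√2/2).
candidate 1: n = (0, 1, 0, 1) → π⊥ ≈ (+0.000000, +1.414214); max(|x|,|y|,|x±y|/√2) = 1.414214 > 1.2 ⇒ ∉ W
candidate 2: n = (3, -3, -2, -2) → π⊥ ≈ (+3.707107, -1.535534); max(|x|,|y|,|x±y|/√2) = 3.707107 > 1.2 ⇒ ∉ W
candidate 3: n = (0, 1, 1, 0) → π⊥ ≈ (-0.707107, -0.292893); max(|x|,|y|,|x±y|/√2) = 0.707107 ≤ 1.2 ⇒ ∈ W
candidate 4: n = (-1, 0, -1, 1) → π⊥ ≈ (-0.292893, +1.707107); max(|x|,|y|,|x±y|/√2) = 1.707107 > 1.2 ⇒ ∉ W
candidate 5: n = (0, 1, 0, 0) → π⊥ ≈ (-0.707107, +0.707107); max(|x|,|y|,|x±y|/√2) = 1.000000 ≤ 1.2 ⇒ ∈ W
candidate 6: n = (3, -2, -3, 3) → π⊥ ≈ (+6.535534, +3.707107); max(|x|,|y|,|x±y|/√2) = 7.242641 > 1.2 ⇒ ∉ W
candidate 7: n = (-2, -3, -1, 1) → π⊥ ≈ (+0.828427, -0.414214); max(|x|,|y|,|x±y|/√2) = 0.878680 ≤ 1.2 ⇒ ∈ W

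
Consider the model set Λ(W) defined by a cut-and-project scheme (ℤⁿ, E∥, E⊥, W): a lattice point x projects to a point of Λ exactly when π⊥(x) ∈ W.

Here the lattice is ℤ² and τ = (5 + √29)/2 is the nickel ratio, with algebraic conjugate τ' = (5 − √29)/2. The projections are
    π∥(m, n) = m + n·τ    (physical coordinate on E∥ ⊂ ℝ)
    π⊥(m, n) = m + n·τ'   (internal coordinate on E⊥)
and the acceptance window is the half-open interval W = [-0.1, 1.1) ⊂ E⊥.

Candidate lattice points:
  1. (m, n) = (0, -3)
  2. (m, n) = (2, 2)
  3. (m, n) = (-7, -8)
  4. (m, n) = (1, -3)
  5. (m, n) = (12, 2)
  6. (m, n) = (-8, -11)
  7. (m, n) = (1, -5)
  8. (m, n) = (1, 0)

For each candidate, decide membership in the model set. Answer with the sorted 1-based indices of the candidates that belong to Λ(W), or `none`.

1, 8

Numerically τ ≈ 5.192582 and τ' = −1/τ ≈ -0.192582.
candidate 1: (m,n)=(0,-3) → π∥ = 0-3·τ ≈ -15.577747, π⊥ = 0-3·τ' ≈ 0.577747 ∈ [-0.1, 1.1) ⇒ IN Λ
candidate 2: (m,n)=(2,2) → π∥ = 2+2·τ ≈ 12.385165, π⊥ = 2+2·τ' ≈ 1.614835 ∉ [-0.1, 1.1) ⇒ out
candidate 3: (m,n)=(-7,-8) → π∥ = -7-8·τ ≈ -48.540659, π⊥ = -7-8·τ' ≈ -5.459341 ∉ [-0.1, 1.1) ⇒ out
candidate 4: (m,n)=(1,-3) → π∥ = 1-3·τ ≈ -14.577747, π⊥ = 1-3·τ' ≈ 1.577747 ∉ [-0.1, 1.1) ⇒ out
candidate 5: (m,n)=(12,2) → π∥ = 12+2·τ ≈ 22.385165, π⊥ = 12+2·τ' ≈ 11.614835 ∉ [-0.1, 1.1) ⇒ out
candidate 6: (m,n)=(-8,-11) → π∥ = -8-11·τ ≈ -65.118406, π⊥ = -8-11·τ' ≈ -5.881594 ∉ [-0.1, 1.1) ⇒ out
candidate 7: (m,n)=(1,-5) → π∥ = 1-5·τ ≈ -24.962912, π⊥ = 1-5·τ' ≈ 1.962912 ∉ [-0.1, 1.1) ⇒ out
candidate 8: (m,n)=(1,0) → π∥ = 1+0·τ ≈ 1.000000, π⊥ = 1+0·τ' ≈ 1.000000 ∈ [-0.1, 1.1) ⇒ IN Λ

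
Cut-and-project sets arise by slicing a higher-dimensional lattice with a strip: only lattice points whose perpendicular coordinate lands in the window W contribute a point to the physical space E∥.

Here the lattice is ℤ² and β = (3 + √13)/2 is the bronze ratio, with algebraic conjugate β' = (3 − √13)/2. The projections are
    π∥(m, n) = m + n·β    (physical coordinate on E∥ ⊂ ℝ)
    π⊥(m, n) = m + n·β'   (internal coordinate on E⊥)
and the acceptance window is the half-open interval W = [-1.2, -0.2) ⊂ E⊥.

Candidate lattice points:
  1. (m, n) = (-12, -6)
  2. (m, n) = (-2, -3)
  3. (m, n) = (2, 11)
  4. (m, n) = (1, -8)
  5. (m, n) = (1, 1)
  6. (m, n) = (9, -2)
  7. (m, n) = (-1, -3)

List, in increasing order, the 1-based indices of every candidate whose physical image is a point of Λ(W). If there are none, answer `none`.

2

β' = (3−√13)/2 ≈ -0.30278.
[1] lift (-12,-6): star map gives -10.18335; window check -1.2 ≤ -10.18335 < -0.2 is false → out
[2] lift (-2,-3): star map gives -1.09167; window check -1.2 ≤ -1.09167 < -0.2 is true → IN Λ
[3] lift (2,11): star map gives -1.33053; window check -1.2 ≤ -1.33053 < -0.2 is false → out
[4] lift (1,-8): star map gives 3.42221; window check -1.2 ≤ 3.42221 < -0.2 is false → out
[5] lift (1,1): star map gives 0.69722; window check -1.2 ≤ 0.69722 < -0.2 is false → out
[6] lift (9,-2): star map gives 9.60555; window check -1.2 ≤ 9.60555 < -0.2 is false → out
[7] lift (-1,-3): star map gives -0.09167; window check -1.2 ≤ -0.09167 < -0.2 is false → out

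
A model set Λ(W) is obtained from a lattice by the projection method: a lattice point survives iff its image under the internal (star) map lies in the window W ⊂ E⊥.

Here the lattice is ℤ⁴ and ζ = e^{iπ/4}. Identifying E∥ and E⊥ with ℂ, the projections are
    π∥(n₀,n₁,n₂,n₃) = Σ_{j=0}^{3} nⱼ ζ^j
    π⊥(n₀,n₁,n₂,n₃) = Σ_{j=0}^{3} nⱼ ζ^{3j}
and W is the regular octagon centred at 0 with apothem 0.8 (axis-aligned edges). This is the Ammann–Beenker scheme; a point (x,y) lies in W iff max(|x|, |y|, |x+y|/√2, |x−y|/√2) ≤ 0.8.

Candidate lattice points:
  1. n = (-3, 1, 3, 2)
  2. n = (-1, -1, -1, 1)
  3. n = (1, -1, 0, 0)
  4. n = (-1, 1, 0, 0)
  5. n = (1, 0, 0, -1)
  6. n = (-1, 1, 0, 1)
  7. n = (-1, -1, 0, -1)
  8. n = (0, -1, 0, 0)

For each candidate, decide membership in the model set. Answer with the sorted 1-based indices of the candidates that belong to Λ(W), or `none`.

With ζ = e^{iπ/4} the internal vectors are ζ^0,ζ^3,ζ^6,ζ^9.
#1 (-3, 1, 3, 2): internal (-2.2929, -0.8787); octagon support 2.2929 vs apothem 0.8 → ∉ W
#2 (-1, -1, -1, 1): internal (0.4142, 1.0000); octagon support 1.0000 vs apothem 0.8 → ∉ W
#3 (1, -1, 0, 0): internal (1.7071, -0.7071); octagon support 1.7071 vs apothem 0.8 → ∉ W
#4 (-1, 1, 0, 0): internal (-1.7071, 0.7071); octagon support 1.7071 vs apothem 0.8 → ∉ W
#5 (1, 0, 0, -1): internal (0.2929, -0.7071); octagon support 0.7071 vs apothem 0.8 → ∈ W
#6 (-1, 1, 0, 1): internal (-1.0000, 1.4142); octagon support 1.7071 vs apothem 0.8 → ∉ W
#7 (-1, -1, 0, -1): internal (-1.0000, -1.4142); octagon support 1.7071 vs apothem 0.8 → ∉ W
#8 (0, -1, 0, 0): internal (0.7071, -0.7071); octagon support 1.0000 vs apothem 0.8 → ∉ W

5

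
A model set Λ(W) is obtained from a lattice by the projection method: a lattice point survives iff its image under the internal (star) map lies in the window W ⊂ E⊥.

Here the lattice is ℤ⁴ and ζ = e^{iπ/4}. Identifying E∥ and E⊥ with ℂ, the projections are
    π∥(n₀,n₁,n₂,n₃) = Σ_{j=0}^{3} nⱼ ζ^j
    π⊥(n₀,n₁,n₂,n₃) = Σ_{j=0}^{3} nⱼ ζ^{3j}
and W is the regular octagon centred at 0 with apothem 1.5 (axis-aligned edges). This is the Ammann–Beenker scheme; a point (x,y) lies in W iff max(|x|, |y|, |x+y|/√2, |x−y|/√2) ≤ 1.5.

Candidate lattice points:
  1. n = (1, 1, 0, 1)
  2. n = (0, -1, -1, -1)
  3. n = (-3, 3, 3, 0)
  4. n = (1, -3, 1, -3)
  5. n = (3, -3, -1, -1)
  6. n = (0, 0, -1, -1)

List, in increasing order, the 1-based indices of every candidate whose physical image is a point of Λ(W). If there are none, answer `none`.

π⊥(n) = n₀ + n₁ζ³ + n₂ζ⁶ + n₃ζ⁹ where ζ = e^{iπ/4}.
#1 (1, 1, 0, 1): internal (1.000000, 1.414214); octagon support 1.707107 vs apothem 1.5 → ∉ W
#2 (0, -1, -1, -1): internal (0.000000, -0.414214); octagon support 0.414214 vs apothem 1.5 → ∈ W
#3 (-3, 3, 3, 0): internal (-5.121320, -0.878680); octagon support 5.121320 vs apothem 1.5 → ∉ W
#4 (1, -3, 1, -3): internal (1.000000, -5.242641); octagon support 5.242641 vs apothem 1.5 → ∉ W
#5 (3, -3, -1, -1): internal (4.414214, -1.828427); octagon support 4.414214 vs apothem 1.5 → ∉ W
#6 (0, 0, -1, -1): internal (-0.707107, 0.292893); octagon support 0.707107 vs apothem 1.5 → ∈ W

2, 6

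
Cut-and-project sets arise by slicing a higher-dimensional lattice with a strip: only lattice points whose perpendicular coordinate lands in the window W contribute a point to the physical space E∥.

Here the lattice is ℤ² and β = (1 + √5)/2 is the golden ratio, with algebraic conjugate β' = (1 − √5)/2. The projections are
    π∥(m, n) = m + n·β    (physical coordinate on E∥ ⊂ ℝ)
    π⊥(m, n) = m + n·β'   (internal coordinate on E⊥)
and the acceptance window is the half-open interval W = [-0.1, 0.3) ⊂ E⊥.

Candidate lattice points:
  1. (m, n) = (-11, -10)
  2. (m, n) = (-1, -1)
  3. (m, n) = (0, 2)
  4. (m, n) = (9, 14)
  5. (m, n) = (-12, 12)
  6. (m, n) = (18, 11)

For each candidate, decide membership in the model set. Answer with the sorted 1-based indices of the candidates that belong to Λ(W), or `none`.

none

Compute β' = (1−√5)/2 = -0.618034, so π⊥(m,n) = m -0.618034·n.
#1 (-11,-10): internal coord -11 + (-10)·β' = -4.819660; -4.819660 ∉ [-0.1, 0.3) → out
#2 (-1,-1): internal coord -1 + (-1)·β' = -0.381966; -0.381966 ∉ [-0.1, 0.3) → out
#3 (0,2): internal coord 0 + (2)·β' = -1.236068; -1.236068 ∉ [-0.1, 0.3) → out
#4 (9,14): internal coord 9 + (14)·β' = +0.347524; +0.347524 ∉ [-0.1, 0.3) → out
#5 (-12,12): internal coord -12 + (12)·β' = -19.416408; -19.416408 ∉ [-0.1, 0.3) → out
#6 (18,11): internal coord 18 + (11)·β' = +11.201626; +11.201626 ∉ [-0.1, 0.3) → out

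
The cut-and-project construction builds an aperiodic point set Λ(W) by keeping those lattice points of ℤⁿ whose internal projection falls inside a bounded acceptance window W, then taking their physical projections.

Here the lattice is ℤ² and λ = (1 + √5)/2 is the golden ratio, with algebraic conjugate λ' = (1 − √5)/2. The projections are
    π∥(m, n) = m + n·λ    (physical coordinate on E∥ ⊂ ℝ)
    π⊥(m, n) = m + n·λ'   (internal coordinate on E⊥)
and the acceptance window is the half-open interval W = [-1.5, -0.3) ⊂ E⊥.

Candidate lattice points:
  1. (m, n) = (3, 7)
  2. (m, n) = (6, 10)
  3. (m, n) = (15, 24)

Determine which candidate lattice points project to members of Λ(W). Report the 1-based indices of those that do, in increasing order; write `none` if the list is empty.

1

λ' = (1−√5)/2 ≈ -0.618034.
#1 (3,7): internal coord 3 + (7)·λ' = -1.326238; -1.326238 ∈ [-1.5, -0.3) → IN Λ
#2 (6,10): internal coord 6 + (10)·λ' = -0.180340; -0.180340 ∉ [-1.5, -0.3) → out
#3 (15,24): internal coord 15 + (24)·λ' = +0.167184; +0.167184 ∉ [-1.5, -0.3) → out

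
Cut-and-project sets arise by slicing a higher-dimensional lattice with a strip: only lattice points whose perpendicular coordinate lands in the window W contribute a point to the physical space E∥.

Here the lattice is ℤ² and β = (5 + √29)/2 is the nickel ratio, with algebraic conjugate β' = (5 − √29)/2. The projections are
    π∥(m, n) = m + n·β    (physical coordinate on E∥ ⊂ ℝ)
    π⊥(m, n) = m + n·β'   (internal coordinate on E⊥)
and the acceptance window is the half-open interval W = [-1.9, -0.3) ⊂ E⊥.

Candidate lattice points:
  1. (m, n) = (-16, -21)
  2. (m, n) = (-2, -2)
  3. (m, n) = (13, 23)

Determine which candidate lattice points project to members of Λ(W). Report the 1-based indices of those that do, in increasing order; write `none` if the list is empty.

Compute β' = (5−√29)/2 = -0.1926, so π⊥(m,n) = m -0.1926·n.
candidate 1: (m,n)=(-16,-21) → π∥ = -16-21·β ≈ -125.0442, π⊥ = -16-21·β' ≈ -11.9558 ∉ [-1.9, -0.3) ⇒ out
candidate 2: (m,n)=(-2,-2) → π∥ = -2-2·β ≈ -12.3852, π⊥ = -2-2·β' ≈ -1.6148 ∈ [-1.9, -0.3) ⇒ IN Λ
candidate 3: (m,n)=(13,23) → π∥ = 13+23·β ≈ 132.4294, π⊥ = 13+23·β' ≈ 8.5706 ∉ [-1.9, -0.3) ⇒ out

2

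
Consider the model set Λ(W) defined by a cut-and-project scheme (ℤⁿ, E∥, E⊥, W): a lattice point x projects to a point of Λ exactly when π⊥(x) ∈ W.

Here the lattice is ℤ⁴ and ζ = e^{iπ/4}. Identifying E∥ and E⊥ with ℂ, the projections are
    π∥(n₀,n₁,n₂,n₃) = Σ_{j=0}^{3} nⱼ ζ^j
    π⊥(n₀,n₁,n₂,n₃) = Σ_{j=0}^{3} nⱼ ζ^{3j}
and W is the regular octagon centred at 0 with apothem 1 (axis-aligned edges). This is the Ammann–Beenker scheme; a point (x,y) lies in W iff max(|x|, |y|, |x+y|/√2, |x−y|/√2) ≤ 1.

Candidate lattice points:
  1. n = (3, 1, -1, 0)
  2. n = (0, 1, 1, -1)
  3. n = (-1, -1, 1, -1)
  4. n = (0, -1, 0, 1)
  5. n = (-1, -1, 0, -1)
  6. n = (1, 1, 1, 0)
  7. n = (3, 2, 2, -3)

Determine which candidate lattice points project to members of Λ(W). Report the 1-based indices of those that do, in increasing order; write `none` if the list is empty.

With ζ = e^{iπ/4} the internal vectors are ζ^0,ζ^3,ζ^6,ζ^9.
candidate 1: n = (3, 1, -1, 0) → π⊥ ≈ (+2.29289, +1.70711); max(|x|,|y|,|x±y|/√2) = 2.82843 > 1 ⇒ ∉ W
candidate 2: n = (0, 1, 1, -1) → π⊥ ≈ (-1.41421, -1.00000); max(|x|,|y|,|x±y|/√2) = 1.70711 > 1 ⇒ ∉ W
candidate 3: n = (-1, -1, 1, -1) → π⊥ ≈ (-1.00000, -2.41421); max(|x|,|y|,|x±y|/√2) = 2.41421 > 1 ⇒ ∉ W
candidate 4: n = (0, -1, 0, 1) → π⊥ ≈ (+1.41421, +0.00000); max(|x|,|y|,|x±y|/√2) = 1.41421 > 1 ⇒ ∉ W
candidate 5: n = (-1, -1, 0, -1) → π⊥ ≈ (-1.00000, -1.41421); max(|x|,|y|,|x±y|/√2) = 1.70711 > 1 ⇒ ∉ W
candidate 6: n = (1, 1, 1, 0) → π⊥ ≈ (+0.29289, -0.29289); max(|x|,|y|,|x±y|/√2) = 0.41421 ≤ 1 ⇒ ∈ W
candidate 7: n = (3, 2, 2, -3) → π⊥ ≈ (-0.53553, -2.70711); max(|x|,|y|,|x±y|/√2) = 2.70711 > 1 ⇒ ∉ W

6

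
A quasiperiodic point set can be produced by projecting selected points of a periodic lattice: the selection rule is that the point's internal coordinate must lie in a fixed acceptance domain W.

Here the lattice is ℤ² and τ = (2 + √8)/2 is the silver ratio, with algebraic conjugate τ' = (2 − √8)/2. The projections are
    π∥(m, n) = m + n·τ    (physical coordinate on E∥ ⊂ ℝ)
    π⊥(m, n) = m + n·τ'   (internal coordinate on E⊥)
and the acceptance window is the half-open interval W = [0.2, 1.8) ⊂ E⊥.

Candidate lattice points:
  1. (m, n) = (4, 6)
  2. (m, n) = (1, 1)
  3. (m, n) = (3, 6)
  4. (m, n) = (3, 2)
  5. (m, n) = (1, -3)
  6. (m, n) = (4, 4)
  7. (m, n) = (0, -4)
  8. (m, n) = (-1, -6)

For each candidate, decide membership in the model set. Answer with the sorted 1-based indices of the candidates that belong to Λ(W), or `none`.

1, 2, 3, 7, 8

τ' = (2−√8)/2 ≈ -0.41421.
[1] lift (4,6): star map gives 1.51472; window check 0.2 ≤ 1.51472 < 1.8 is true → IN Λ
[2] lift (1,1): star map gives 0.58579; window check 0.2 ≤ 0.58579 < 1.8 is true → IN Λ
[3] lift (3,6): star map gives 0.51472; window check 0.2 ≤ 0.51472 < 1.8 is true → IN Λ
[4] lift (3,2): star map gives 2.17157; window check 0.2 ≤ 2.17157 < 1.8 is false → out
[5] lift (1,-3): star map gives 2.24264; window check 0.2 ≤ 2.24264 < 1.8 is false → out
[6] lift (4,4): star map gives 2.34315; window check 0.2 ≤ 2.34315 < 1.8 is false → out
[7] lift (0,-4): star map gives 1.65685; window check 0.2 ≤ 1.65685 < 1.8 is true → IN Λ
[8] lift (-1,-6): star map gives 1.48528; window check 0.2 ≤ 1.48528 < 1.8 is true → IN Λ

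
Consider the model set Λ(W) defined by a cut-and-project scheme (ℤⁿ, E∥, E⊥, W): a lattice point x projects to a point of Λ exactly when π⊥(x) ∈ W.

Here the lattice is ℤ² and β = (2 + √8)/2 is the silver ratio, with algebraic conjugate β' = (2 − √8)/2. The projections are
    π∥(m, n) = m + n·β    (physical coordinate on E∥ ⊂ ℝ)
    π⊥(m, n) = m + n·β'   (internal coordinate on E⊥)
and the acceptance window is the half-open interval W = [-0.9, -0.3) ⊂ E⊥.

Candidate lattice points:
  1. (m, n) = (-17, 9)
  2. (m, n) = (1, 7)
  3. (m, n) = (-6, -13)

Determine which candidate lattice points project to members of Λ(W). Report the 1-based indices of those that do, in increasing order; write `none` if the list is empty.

Compute β' = (2−√8)/2 = -0.414214, so π⊥(m,n) = m -0.414214·n.
[1] lift (-17,9): star map gives -20.727922; window check -0.9 ≤ -20.727922 < -0.3 is false → out
[2] lift (1,7): star map gives -1.899495; window check -0.9 ≤ -1.899495 < -0.3 is false → out
[3] lift (-6,-13): star map gives -0.615224; window check -0.9 ≤ -0.615224 < -0.3 is true → IN Λ

3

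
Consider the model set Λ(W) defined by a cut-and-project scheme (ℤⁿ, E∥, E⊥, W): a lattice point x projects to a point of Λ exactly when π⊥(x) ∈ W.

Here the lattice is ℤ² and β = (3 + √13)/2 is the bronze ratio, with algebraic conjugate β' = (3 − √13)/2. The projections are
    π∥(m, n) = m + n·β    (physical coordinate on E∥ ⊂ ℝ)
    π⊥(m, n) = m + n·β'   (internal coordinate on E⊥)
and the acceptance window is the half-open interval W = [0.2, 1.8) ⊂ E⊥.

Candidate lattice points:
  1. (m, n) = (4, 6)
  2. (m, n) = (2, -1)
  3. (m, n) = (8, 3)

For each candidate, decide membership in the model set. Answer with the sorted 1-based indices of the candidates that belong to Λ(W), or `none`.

β' = (3−√13)/2 ≈ -0.30278.
[1] lift (4,6): star map gives 2.18335; window check 0.2 ≤ 2.18335 < 1.8 is false → out
[2] lift (2,-1): star map gives 2.30278; window check 0.2 ≤ 2.30278 < 1.8 is false → out
[3] lift (8,3): star map gives 7.09167; window check 0.2 ≤ 7.09167 < 1.8 is false → out

none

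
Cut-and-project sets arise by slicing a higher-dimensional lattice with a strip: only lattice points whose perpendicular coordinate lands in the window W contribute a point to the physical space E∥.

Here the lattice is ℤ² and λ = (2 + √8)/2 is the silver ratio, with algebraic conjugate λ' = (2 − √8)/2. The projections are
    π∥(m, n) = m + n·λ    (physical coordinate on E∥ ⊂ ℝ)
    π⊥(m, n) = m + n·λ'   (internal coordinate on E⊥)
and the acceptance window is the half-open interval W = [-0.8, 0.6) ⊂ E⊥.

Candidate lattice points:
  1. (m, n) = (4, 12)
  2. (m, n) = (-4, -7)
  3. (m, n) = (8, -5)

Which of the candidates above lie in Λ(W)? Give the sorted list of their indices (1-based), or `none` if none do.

λ' = (2−√8)/2 ≈ -0.4142.
candidate 1: (m,n)=(4,12) → π∥ = 4+12·λ ≈ 32.9706, π⊥ = 4+12·λ' ≈ -0.9706 ∉ [-0.8, 0.6) ⇒ out
candidate 2: (m,n)=(-4,-7) → π∥ = -4-7·λ ≈ -20.8995, π⊥ = -4-7·λ' ≈ -1.1005 ∉ [-0.8, 0.6) ⇒ out
candidate 3: (m,n)=(8,-5) → π∥ = 8-5·λ ≈ -4.0711, π⊥ = 8-5·λ' ≈ 10.0711 ∉ [-0.8, 0.6) ⇒ out

none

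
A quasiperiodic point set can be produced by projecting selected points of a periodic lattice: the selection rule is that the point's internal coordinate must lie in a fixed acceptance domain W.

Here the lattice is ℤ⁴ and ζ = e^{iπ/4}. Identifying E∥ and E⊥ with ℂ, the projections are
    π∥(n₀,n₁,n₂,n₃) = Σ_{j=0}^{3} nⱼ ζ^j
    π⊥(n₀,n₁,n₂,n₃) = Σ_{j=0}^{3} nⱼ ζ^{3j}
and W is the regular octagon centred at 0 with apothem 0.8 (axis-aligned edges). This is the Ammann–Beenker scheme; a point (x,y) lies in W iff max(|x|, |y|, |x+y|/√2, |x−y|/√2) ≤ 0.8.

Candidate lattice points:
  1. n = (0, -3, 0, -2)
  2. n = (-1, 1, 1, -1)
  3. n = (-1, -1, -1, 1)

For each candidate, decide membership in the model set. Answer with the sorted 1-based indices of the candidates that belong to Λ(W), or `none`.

π⊥(n) = n₀ + n₁ζ³ + n₂ζ⁶ + n₃ζ⁹ where ζ = e^{iπ/4}.
candidate 1: n = (0, -3, 0, -2) → π⊥ ≈ (+0.707107, -3.535534); max(|x|,|y|,|x±y|/√2) = 3.535534 > 0.8 ⇒ ∉ W
candidate 2: n = (-1, 1, 1, -1) → π⊥ ≈ (-2.414214, -1.000000); max(|x|,|y|,|x±y|/√2) = 2.414214 > 0.8 ⇒ ∉ W
candidate 3: n = (-1, -1, -1, 1) → π⊥ ≈ (+0.414214, +1.000000); max(|x|,|y|,|x±y|/√2) = 1.000000 > 0.8 ⇒ ∉ W

none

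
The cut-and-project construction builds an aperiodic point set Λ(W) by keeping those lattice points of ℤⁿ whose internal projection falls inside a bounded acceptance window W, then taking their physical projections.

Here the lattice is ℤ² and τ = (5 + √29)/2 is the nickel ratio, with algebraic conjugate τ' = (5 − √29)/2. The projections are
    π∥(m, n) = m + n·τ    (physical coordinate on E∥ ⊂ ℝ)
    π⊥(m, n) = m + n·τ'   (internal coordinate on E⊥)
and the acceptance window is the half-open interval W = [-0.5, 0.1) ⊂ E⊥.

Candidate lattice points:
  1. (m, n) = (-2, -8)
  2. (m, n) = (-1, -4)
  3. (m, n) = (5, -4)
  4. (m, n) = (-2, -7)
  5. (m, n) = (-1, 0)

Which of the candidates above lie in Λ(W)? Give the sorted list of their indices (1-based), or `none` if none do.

τ' = (5−√29)/2 ≈ -0.192582.
[1] lift (-2,-8): star map gives -0.459341; window check -0.5 ≤ -0.459341 < 0.1 is true → IN Λ
[2] lift (-1,-4): star map gives -0.229670; window check -0.5 ≤ -0.229670 < 0.1 is true → IN Λ
[3] lift (5,-4): star map gives 5.770330; window check -0.5 ≤ 5.770330 < 0.1 is false → out
[4] lift (-2,-7): star map gives -0.651923; window check -0.5 ≤ -0.651923 < 0.1 is false → out
[5] lift (-1,0): star map gives -1.000000; window check -0.5 ≤ -1.000000 < 0.1 is false → out

1, 2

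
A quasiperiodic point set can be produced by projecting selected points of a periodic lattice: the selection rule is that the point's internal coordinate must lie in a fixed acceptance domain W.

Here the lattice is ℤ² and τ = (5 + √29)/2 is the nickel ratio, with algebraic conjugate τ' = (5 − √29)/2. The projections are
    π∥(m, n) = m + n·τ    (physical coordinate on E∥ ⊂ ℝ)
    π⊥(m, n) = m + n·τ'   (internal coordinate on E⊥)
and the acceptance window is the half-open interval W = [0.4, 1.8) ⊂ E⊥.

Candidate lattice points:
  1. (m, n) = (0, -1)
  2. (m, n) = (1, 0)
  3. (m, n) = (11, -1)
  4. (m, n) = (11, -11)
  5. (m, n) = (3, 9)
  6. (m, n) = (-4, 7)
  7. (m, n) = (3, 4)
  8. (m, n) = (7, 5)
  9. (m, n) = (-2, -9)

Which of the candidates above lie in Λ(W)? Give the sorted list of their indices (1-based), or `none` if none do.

2, 5

Numerically τ ≈ 5.1926 and τ' = −1/τ ≈ -0.1926.
[1] lift (0,-1): star map gives 0.1926; window check 0.4 ≤ 0.1926 < 1.8 is false → out
[2] lift (1,0): star map gives 1.0000; window check 0.4 ≤ 1.0000 < 1.8 is true → IN Λ
[3] lift (11,-1): star map gives 11.1926; window check 0.4 ≤ 11.1926 < 1.8 is false → out
[4] lift (11,-11): star map gives 13.1184; window check 0.4 ≤ 13.1184 < 1.8 is false → out
[5] lift (3,9): star map gives 1.2668; window check 0.4 ≤ 1.2668 < 1.8 is true → IN Λ
[6] lift (-4,7): star map gives -5.3481; window check 0.4 ≤ -5.3481 < 1.8 is false → out
[7] lift (3,4): star map gives 2.2297; window check 0.4 ≤ 2.2297 < 1.8 is false → out
[8] lift (7,5): star map gives 6.0371; window check 0.4 ≤ 6.0371 < 1.8 is false → out
[9] lift (-2,-9): star map gives -0.2668; window check 0.4 ≤ -0.2668 < 1.8 is false → out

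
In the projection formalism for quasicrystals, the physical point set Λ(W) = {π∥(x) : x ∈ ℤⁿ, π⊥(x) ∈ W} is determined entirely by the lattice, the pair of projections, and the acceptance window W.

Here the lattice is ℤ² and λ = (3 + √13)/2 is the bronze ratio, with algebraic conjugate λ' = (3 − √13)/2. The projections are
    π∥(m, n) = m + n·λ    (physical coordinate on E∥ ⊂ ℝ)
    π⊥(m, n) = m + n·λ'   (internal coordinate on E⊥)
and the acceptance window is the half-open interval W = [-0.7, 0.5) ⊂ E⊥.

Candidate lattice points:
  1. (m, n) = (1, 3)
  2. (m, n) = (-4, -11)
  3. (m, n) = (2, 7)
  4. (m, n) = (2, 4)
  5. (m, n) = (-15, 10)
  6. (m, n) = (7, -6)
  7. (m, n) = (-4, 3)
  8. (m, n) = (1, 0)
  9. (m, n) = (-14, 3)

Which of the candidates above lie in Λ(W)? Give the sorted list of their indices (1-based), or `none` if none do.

1, 2, 3

Numerically λ ≈ 3.30278 and λ' = −1/λ ≈ -0.30278.
candidate 1: (m,n)=(1,3) → π∥ = 1+3·λ ≈ 10.90833, π⊥ = 1+3·λ' ≈ 0.09167 ∈ [-0.7, 0.5) ⇒ IN Λ
candidate 2: (m,n)=(-4,-11) → π∥ = -4-11·λ ≈ -40.33053, π⊥ = -4-11·λ' ≈ -0.66947 ∈ [-0.7, 0.5) ⇒ IN Λ
candidate 3: (m,n)=(2,7) → π∥ = 2+7·λ ≈ 25.11943, π⊥ = 2+7·λ' ≈ -0.11943 ∈ [-0.7, 0.5) ⇒ IN Λ
candidate 4: (m,n)=(2,4) → π∥ = 2+4·λ ≈ 15.21110, π⊥ = 2+4·λ' ≈ 0.78890 ∉ [-0.7, 0.5) ⇒ out
candidate 5: (m,n)=(-15,10) → π∥ = -15+10·λ ≈ 18.02776, π⊥ = -15+10·λ' ≈ -18.02776 ∉ [-0.7, 0.5) ⇒ out
candidate 6: (m,n)=(7,-6) → π∥ = 7-6·λ ≈ -12.81665, π⊥ = 7-6·λ' ≈ 8.81665 ∉ [-0.7, 0.5) ⇒ out
candidate 7: (m,n)=(-4,3) → π∥ = -4+3·λ ≈ 5.90833, π⊥ = -4+3·λ' ≈ -4.90833 ∉ [-0.7, 0.5) ⇒ out
candidate 8: (m,n)=(1,0) → π∥ = 1+0·λ ≈ 1.00000, π⊥ = 1+0·λ' ≈ 1.00000 ∉ [-0.7, 0.5) ⇒ out
candidate 9: (m,n)=(-14,3) → π∥ = -14+3·λ ≈ -4.09167, π⊥ = -14+3·λ' ≈ -14.90833 ∉ [-0.7, 0.5) ⇒ out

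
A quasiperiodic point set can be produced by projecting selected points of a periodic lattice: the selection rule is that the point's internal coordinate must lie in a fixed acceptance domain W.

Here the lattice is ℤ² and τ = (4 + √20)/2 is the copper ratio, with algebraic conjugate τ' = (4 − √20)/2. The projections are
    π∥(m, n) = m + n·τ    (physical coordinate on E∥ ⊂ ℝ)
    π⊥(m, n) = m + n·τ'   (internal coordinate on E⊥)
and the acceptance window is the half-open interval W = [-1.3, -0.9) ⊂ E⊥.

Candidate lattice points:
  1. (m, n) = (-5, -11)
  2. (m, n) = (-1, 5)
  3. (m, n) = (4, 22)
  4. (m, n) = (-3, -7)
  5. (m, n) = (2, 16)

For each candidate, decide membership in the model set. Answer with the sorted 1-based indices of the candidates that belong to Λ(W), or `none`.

Compute τ' = (4−√20)/2 = -0.236068, so π⊥(m,n) = m -0.236068·n.
candidate 1: (m,n)=(-5,-11) → π∥ = -5-11·τ ≈ -51.596748, π⊥ = -5-11·τ' ≈ -2.403252 ∉ [-1.3, -0.9) ⇒ out
candidate 2: (m,n)=(-1,5) → π∥ = -1+5·τ ≈ 20.180340, π⊥ = -1+5·τ' ≈ -2.180340 ∉ [-1.3, -0.9) ⇒ out
candidate 3: (m,n)=(4,22) → π∥ = 4+22·τ ≈ 97.193496, π⊥ = 4+22·τ' ≈ -1.193496 ∈ [-1.3, -0.9) ⇒ IN Λ
candidate 4: (m,n)=(-3,-7) → π∥ = -3-7·τ ≈ -32.652476, π⊥ = -3-7·τ' ≈ -1.347524 ∉ [-1.3, -0.9) ⇒ out
candidate 5: (m,n)=(2,16) → π∥ = 2+16·τ ≈ 69.777088, π⊥ = 2+16·τ' ≈ -1.777088 ∉ [-1.3, -0.9) ⇒ out

3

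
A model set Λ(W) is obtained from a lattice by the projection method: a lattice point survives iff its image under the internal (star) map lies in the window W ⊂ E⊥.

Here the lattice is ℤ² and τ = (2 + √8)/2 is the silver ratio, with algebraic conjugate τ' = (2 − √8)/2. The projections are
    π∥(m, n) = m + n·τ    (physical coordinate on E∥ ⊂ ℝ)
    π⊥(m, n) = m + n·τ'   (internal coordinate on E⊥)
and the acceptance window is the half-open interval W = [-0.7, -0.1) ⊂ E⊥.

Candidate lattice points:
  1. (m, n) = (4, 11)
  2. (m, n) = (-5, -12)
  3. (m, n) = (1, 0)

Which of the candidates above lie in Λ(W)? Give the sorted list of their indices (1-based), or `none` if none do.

Numerically τ ≈ 2.4142 and τ' = −1/τ ≈ -0.4142.
#1 (4,11): internal coord 4 + (11)·τ' = -0.5563; -0.5563 ∈ [-0.7, -0.1) → IN Λ
#2 (-5,-12): internal coord -5 + (-12)·τ' = -0.0294; -0.0294 ∉ [-0.7, -0.1) → out
#3 (1,0): internal coord 1 + (0)·τ' = +1.0000; +1.0000 ∉ [-0.7, -0.1) → out

1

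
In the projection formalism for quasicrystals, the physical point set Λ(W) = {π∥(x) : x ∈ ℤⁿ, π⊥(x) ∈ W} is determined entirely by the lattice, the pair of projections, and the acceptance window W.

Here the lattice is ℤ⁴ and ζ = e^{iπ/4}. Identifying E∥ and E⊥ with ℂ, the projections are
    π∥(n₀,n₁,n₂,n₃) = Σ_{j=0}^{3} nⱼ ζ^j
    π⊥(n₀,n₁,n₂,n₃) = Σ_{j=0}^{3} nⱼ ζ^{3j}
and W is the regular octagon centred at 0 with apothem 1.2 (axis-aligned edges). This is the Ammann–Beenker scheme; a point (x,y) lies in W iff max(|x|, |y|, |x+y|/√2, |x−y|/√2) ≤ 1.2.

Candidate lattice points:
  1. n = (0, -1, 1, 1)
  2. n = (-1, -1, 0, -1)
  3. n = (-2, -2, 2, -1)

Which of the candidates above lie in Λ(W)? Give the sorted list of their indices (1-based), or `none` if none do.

none

Internal map: ζ^{3j} for j=0..3 gives (1,0), (−√2/2,√2/2), (0,−1), (√2/2,√2/2).
#1 (0, -1, 1, 1): internal (1.4142, -1.0000); octagon support 1.7071 vs apothem 1.2 → ∉ W
#2 (-1, -1, 0, -1): internal (-1.0000, -1.4142); octagon support 1.7071 vs apothem 1.2 → ∉ W
#3 (-2, -2, 2, -1): internal (-1.2929, -4.1213); octagon support 4.1213 vs apothem 1.2 → ∉ W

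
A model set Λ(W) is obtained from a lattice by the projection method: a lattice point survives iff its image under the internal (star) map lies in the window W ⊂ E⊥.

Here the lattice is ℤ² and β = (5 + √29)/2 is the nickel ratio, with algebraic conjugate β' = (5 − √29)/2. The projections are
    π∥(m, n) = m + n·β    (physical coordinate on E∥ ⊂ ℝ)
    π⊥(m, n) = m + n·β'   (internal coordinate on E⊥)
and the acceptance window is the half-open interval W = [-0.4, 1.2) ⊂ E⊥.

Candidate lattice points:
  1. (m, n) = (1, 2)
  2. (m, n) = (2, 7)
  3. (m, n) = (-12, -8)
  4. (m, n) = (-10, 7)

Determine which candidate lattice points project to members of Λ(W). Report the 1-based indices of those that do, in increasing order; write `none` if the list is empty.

Compute β' = (5−√29)/2 = -0.1926, so π⊥(m,n) = m -0.1926·n.
#1 (1,2): internal coord 1 + (2)·β' = +0.6148; +0.6148 ∈ [-0.4, 1.2) → IN Λ
#2 (2,7): internal coord 2 + (7)·β' = +0.6519; +0.6519 ∈ [-0.4, 1.2) → IN Λ
#3 (-12,-8): internal coord -12 + (-8)·β' = -10.4593; -10.4593 ∉ [-0.4, 1.2) → out
#4 (-10,7): internal coord -10 + (7)·β' = -11.3481; -11.3481 ∉ [-0.4, 1.2) → out

1, 2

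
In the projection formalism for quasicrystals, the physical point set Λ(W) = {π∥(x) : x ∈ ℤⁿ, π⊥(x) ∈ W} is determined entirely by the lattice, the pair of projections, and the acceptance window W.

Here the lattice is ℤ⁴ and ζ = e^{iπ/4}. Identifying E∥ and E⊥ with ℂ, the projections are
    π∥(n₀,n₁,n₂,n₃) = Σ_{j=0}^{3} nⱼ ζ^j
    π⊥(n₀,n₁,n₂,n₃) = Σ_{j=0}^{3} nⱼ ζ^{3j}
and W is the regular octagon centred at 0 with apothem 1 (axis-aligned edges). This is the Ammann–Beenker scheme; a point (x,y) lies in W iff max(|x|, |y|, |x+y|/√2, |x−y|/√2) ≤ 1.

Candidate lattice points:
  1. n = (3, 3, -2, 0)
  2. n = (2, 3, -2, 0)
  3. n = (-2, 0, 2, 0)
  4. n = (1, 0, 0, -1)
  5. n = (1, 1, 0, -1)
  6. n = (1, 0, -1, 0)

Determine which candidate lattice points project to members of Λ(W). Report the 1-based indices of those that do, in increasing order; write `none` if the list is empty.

Internal map: ζ^{3j} for j=0..3 gives (1,0), (−√2/2,√2/2), (0,−1), (√2/2,√2/2).
candidate 1: n = (3, 3, -2, 0) → π⊥ ≈ (+0.8787, +4.1213); max(|x|,|y|,|x±y|/√2) = 4.1213 > 1 ⇒ ∉ W
candidate 2: n = (2, 3, -2, 0) → π⊥ ≈ (-0.1213, +4.1213); max(|x|,|y|,|x±y|/√2) = 4.1213 > 1 ⇒ ∉ W
candidate 3: n = (-2, 0, 2, 0) → π⊥ ≈ (-2.0000, -2.0000); max(|x|,|y|,|x±y|/√2) = 2.8284 > 1 ⇒ ∉ W
candidate 4: n = (1, 0, 0, -1) → π⊥ ≈ (+0.2929, -0.7071); max(|x|,|y|,|x±y|/√2) = 0.7071 ≤ 1 ⇒ ∈ W
candidate 5: n = (1, 1, 0, -1) → π⊥ ≈ (-0.4142, +0.0000); max(|x|,|y|,|x±y|/√2) = 0.4142 ≤ 1 ⇒ ∈ W
candidate 6: n = (1, 0, -1, 0) → π⊥ ≈ (+1.0000, +1.0000); max(|x|,|y|,|x±y|/√2) = 1.4142 > 1 ⇒ ∉ W

4, 5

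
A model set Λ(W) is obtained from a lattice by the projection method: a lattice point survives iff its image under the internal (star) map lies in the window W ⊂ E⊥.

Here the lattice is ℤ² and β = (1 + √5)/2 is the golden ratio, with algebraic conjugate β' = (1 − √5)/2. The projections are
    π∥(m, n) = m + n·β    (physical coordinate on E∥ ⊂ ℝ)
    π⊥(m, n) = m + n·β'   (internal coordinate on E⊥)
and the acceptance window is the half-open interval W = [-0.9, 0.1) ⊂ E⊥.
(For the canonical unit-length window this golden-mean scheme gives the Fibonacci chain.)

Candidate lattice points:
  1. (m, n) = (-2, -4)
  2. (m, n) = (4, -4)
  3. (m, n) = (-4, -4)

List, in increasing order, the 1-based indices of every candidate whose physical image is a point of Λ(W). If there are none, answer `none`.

none

β' = (1−√5)/2 ≈ -0.618034.
#1 (-2,-4): internal coord -2 + (-4)·β' = +0.472136; +0.472136 ∉ [-0.9, 0.1) → out
#2 (4,-4): internal coord 4 + (-4)·β' = +6.472136; +6.472136 ∉ [-0.9, 0.1) → out
#3 (-4,-4): internal coord -4 + (-4)·β' = -1.527864; -1.527864 ∉ [-0.9, 0.1) → out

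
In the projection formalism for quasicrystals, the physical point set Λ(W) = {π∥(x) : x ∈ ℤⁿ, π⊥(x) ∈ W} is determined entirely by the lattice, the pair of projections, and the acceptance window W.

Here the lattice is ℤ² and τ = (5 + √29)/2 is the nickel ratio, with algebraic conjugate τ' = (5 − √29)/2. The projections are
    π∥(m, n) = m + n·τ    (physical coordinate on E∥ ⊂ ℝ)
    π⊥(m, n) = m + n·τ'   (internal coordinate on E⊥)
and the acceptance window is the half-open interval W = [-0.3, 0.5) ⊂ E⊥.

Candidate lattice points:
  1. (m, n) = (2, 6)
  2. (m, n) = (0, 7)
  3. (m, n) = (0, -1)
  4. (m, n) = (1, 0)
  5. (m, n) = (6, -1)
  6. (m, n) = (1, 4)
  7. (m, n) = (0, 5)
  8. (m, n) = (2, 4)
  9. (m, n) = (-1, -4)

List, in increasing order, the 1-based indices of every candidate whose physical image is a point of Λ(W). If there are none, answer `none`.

Numerically τ ≈ 5.192582 and τ' = −1/τ ≈ -0.192582.
[1] lift (2,6): star map gives 0.844506; window check -0.3 ≤ 0.844506 < 0.5 is false → out
[2] lift (0,7): star map gives -1.348077; window check -0.3 ≤ -1.348077 < 0.5 is false → out
[3] lift (0,-1): star map gives 0.192582; window check -0.3 ≤ 0.192582 < 0.5 is true → IN Λ
[4] lift (1,0): star map gives 1.000000; window check -0.3 ≤ 1.000000 < 0.5 is false → out
[5] lift (6,-1): star map gives 6.192582; window check -0.3 ≤ 6.192582 < 0.5 is false → out
[6] lift (1,4): star map gives 0.229670; window check -0.3 ≤ 0.229670 < 0.5 is true → IN Λ
[7] lift (0,5): star map gives -0.962912; window check -0.3 ≤ -0.962912 < 0.5 is false → out
[8] lift (2,4): star map gives 1.229670; window check -0.3 ≤ 1.229670 < 0.5 is false → out
[9] lift (-1,-4): star map gives -0.229670; window check -0.3 ≤ -0.229670 < 0.5 is true → IN Λ

3, 6, 9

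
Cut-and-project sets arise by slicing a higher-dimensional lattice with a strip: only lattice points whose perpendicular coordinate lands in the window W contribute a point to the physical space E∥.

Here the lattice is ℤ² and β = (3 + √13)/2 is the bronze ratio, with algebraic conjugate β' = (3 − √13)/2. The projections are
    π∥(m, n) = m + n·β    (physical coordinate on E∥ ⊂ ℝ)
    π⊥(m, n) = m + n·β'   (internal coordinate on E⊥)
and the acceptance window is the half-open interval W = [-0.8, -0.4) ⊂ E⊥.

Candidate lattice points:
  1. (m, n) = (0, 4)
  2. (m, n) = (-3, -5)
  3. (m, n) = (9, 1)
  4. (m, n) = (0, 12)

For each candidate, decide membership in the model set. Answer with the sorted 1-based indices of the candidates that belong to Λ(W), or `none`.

Numerically β ≈ 3.302776 and β' = −1/β ≈ -0.302776.
[1] lift (0,4): star map gives -1.211103; window check -0.8 ≤ -1.211103 < -0.4 is false → out
[2] lift (-3,-5): star map gives -1.486122; window check -0.8 ≤ -1.486122 < -0.4 is false → out
[3] lift (9,1): star map gives 8.697224; window check -0.8 ≤ 8.697224 < -0.4 is false → out
[4] lift (0,12): star map gives -3.633308; window check -0.8 ≤ -3.633308 < -0.4 is false → out

none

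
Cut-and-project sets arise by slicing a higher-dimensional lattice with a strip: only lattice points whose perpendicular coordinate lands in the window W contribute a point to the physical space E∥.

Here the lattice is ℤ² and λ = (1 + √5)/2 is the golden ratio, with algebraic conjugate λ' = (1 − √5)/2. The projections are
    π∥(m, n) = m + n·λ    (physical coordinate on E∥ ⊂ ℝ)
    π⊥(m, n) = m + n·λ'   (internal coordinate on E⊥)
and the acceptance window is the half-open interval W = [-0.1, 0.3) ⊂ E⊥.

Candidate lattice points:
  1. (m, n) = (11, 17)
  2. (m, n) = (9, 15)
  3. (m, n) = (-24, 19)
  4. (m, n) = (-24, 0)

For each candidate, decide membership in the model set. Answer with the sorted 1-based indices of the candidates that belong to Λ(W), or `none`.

Compute λ' = (1−√5)/2 = -0.6180, so π⊥(m,n) = m -0.6180·n.
[1] lift (11,17): star map gives 0.4934; window check -0.1 ≤ 0.4934 < 0.3 is false → out
[2] lift (9,15): star map gives -0.2705; window check -0.1 ≤ -0.2705 < 0.3 is false → out
[3] lift (-24,19): star map gives -35.7426; window check -0.1 ≤ -35.7426 < 0.3 is false → out
[4] lift (-24,0): star map gives -24.0000; window check -0.1 ≤ -24.0000 < 0.3 is false → out

none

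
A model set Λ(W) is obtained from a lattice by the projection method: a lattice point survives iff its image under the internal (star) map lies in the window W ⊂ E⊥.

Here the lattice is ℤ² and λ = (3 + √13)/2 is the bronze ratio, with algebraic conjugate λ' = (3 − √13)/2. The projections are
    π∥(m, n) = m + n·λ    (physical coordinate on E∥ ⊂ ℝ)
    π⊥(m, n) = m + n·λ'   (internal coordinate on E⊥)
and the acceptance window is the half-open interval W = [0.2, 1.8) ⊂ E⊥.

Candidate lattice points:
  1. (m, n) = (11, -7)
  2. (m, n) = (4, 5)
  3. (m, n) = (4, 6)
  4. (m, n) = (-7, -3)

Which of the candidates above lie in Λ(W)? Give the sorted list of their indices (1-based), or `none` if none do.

none

Compute λ' = (3−√13)/2 = -0.302776, so π⊥(m,n) = m -0.302776·n.
#1 (11,-7): internal coord 11 + (-7)·λ' = +13.119429; +13.119429 ∉ [0.2, 1.8) → out
#2 (4,5): internal coord 4 + (5)·λ' = +2.486122; +2.486122 ∉ [0.2, 1.8) → out
#3 (4,6): internal coord 4 + (6)·λ' = +2.183346; +2.183346 ∉ [0.2, 1.8) → out
#4 (-7,-3): internal coord -7 + (-3)·λ' = -6.091673; -6.091673 ∉ [0.2, 1.8) → out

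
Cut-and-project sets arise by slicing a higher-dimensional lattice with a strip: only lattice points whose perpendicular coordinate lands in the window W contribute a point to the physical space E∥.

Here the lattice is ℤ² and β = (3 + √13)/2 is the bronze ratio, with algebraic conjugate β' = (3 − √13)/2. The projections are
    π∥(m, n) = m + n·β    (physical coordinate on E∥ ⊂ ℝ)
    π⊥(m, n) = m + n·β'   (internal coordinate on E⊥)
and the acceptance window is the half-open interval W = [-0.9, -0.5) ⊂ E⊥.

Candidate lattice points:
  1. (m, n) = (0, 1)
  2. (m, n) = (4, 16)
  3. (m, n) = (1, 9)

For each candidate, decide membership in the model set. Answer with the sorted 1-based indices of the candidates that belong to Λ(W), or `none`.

β' = (3−√13)/2 ≈ -0.302776.
[1] lift (0,1): star map gives -0.302776; window check -0.9 ≤ -0.302776 < -0.5 is false → out
[2] lift (4,16): star map gives -0.844410; window check -0.9 ≤ -0.844410 < -0.5 is true → IN Λ
[3] lift (1,9): star map gives -1.724981; window check -0.9 ≤ -1.724981 < -0.5 is false → out

2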